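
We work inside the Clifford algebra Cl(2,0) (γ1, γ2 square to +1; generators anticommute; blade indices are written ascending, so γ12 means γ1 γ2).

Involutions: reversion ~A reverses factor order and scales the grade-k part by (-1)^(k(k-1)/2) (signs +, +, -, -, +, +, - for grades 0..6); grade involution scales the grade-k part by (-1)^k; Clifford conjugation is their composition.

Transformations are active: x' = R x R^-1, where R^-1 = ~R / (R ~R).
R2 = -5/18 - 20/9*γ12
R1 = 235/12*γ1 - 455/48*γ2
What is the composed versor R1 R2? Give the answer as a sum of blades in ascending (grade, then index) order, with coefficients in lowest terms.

Distribute over the terms of R1 (each basis-blade product reordered to ascending indices, repeated generators contracted through their squares):
(235/12*γ1) R2 = -1175/216*γ1 - 1175/27*γ2
(-455/48*γ2) R2 = -2275/108*γ1 + 2275/864*γ2
Summing the partial products and collecting blades:
Answer: -5725/216*γ1 - 3925/96*γ2


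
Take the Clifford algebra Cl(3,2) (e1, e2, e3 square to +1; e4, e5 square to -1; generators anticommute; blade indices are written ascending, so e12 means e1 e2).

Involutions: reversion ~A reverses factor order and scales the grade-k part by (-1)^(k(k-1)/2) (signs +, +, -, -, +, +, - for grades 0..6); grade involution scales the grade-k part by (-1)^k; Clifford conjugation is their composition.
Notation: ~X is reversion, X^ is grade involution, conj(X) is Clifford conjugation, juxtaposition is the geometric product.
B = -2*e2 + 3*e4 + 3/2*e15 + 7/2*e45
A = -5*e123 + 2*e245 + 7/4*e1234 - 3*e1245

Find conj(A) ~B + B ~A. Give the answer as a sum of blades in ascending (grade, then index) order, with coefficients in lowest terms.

first term: 7*e2 - 21/2*e12 - 10*e13 + 9/2*e24 + 6*e25 - 4*e45 - 21/4*e123 - 3*e124 - 9*e125 - 7/2*e134 + 6*e145 + 15/2*e235 - 15*e1234 + 49/8*e1235 + 21/8*e2345 + 35/2*e12345
second term: 7*e2 + 21/2*e12 + 10*e13 - 9/2*e24 - 6*e25 + 4*e45 + 21/4*e123 + 3*e124 + 9*e125 + 7/2*e134 - 6*e145 - 15/2*e235 - 15*e1234 + 49/8*e1235 + 21/8*e2345 + 35/2*e12345
Answer: 14*e2 - 30*e1234 + 49/4*e1235 + 21/4*e2345 + 35*e12345


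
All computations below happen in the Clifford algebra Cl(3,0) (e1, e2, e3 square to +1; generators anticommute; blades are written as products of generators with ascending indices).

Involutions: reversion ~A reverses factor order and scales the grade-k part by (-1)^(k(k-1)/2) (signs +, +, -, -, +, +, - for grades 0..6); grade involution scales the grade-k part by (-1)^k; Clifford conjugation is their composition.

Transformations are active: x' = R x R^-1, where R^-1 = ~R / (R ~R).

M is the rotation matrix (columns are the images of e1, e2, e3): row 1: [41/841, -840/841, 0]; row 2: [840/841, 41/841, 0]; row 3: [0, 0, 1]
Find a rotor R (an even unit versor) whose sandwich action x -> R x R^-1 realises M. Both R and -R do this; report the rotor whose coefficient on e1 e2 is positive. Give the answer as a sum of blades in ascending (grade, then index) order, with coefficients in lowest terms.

Method: write R = a + b12*e1 e2 + b13*e1 e3 + b23*e2 e3 with a^2 + b12^2 + b13^2 + b23^2 = 1 (so R^-1 = ~R). Expanding the columns R e_j ~R gives tr M = 4a^2 - 1 and, from the antisymmetric part, M21 - M12 = -4a*b12, M13 - M31 = 4a*b13, M32 - M23 = -4a*b23.
Here tr M = 923/841, so a^2 = (1 + tr M)/4 = 441/841 and a = ±21/29. Taking a = 21/29: M21 - M12 = 1680/841, M13 - M31 = 0, M32 - M23 = 0, giving b12 = -20/29, b13 = 0, b23 = 0, i.e. R = 21/29 - 20/29*e1 e2.
Its e1 e2 coefficient is negative, so report the other preimage -R.
Answer: -21/29 + 20/29*e1 e2. Recall the cover is two-to-one: with M of trace 923/841, both preimages act alike, and the stated e1 e2 sign chooses the sheet.


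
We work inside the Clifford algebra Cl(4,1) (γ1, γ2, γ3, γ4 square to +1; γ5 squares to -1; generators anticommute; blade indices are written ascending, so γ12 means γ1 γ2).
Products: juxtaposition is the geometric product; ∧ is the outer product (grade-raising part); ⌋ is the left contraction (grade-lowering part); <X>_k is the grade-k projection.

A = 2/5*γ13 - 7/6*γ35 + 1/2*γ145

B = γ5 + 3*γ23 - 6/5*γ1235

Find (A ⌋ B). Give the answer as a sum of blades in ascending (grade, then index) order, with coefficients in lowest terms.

step 1: 7/5*γ12 - 12/25*γ25
Answer: 7/5*γ12 - 12/25*γ25


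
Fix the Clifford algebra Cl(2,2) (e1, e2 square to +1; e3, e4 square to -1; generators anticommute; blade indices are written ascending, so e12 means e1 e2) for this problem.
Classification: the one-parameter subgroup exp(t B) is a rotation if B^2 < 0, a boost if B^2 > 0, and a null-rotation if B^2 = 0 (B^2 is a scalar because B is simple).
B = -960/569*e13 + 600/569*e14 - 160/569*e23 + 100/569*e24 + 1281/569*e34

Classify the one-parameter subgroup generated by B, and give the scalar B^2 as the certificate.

B^2 term by term: the squares give (-960/569)^2*(e13)^2 + (600/569)^2*(e14)^2 + (-160/569)^2*(e23)^2 + (100/569)^2*(e24)^2 + (1281/569)^2*(e34)^2 = 921600/323761*(+1) + 360000/323761*(+1) + 25600/323761*(+1) + 10000/323761*(+1) + 1640961/323761*(-1) = -1 (each basis 2-blade squares to minus the product of its generators' squares); cross terms between blades sharing an index anticommute and cancel; the commuting (index-disjoint) pairs give grade-4 terms 2*c*c'*(blade product), which cancel blade by blade — e1234: 192000/323761 - 192000/323761 = 0 — confirming B is simple. So B^2 = -1.
Answer: rotation, certificate B^2 = -1. Check the certificate: B^2 = -1, and that sign is decisive whatever form B takes.


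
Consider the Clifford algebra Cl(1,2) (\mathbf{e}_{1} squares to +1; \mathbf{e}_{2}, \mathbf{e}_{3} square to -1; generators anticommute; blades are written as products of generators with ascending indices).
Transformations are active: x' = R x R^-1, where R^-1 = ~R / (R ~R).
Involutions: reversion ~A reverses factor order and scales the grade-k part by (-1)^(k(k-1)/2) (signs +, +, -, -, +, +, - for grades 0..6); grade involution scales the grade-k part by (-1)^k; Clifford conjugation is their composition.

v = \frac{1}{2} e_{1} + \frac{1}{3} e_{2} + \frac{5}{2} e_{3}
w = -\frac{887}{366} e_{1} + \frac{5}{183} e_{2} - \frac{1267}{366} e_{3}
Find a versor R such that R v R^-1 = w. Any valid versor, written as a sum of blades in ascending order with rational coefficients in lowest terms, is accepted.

Reasoning: v^2 = w^2 = -\frac{55}{9} since conjugation preserves the quadratic form; R = v + w = -\frac{352}{183} e_{1} + \frac{22}{61} e_{2} - \frac{176}{183} e_{3} is then valid when invertible, keeping its own part and reversing (v - w)/2.
Answer: -\frac{352}{183} e_{1} + \frac{22}{61} e_{2} - \frac{176}{183} e_{3}


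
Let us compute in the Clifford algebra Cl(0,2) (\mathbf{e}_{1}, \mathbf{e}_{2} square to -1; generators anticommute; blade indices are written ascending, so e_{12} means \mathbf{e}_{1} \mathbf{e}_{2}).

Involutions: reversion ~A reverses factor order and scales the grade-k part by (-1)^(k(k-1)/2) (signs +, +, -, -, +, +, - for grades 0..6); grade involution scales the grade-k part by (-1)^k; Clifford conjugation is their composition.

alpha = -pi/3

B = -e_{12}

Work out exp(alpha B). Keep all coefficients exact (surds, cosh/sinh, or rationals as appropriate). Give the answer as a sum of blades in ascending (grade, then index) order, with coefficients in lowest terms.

B^2 = (-1)^2*(e_{12})^2 = 1*(-1) = -1 (a basis 2-blade squares to minus the product of its generators' squares).
B^2 = -1 — B^2 < 0, so the exponential closes trigonometrically: l = 1, alpha*l = - \frac{\pi}{3}, so exp(alpha B) = cos(- \frac{\pi}{3}) + (sin(- \frac{\pi}{3})/1)*B = \frac{1}{2} + (- \frac{\sqrt{3}}{2})*B.
Answer: \frac{1}{2} + \frac{\sqrt{3}}{2} e_{12}


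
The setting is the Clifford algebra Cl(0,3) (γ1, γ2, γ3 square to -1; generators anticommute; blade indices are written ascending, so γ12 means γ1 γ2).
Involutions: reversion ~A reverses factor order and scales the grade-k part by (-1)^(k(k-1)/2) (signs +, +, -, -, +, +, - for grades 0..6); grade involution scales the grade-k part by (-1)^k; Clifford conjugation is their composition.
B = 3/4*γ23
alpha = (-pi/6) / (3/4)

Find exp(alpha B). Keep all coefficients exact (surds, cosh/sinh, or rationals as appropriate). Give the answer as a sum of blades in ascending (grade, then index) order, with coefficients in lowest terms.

B^2 = (3/4)^2*(γ23)^2 = 9/16*(-1) = -9/16 (a basis 2-blade squares to minus the product of its generators' squares).
B^2 = -9/16 — since the square is negative, the closed form is circular: l = 3/4, alpha*l = -pi/6, so exp(alpha B) = cos(-pi/6) + (sin(-pi/6)/(3/4))*B = sqrt(3)/2 + (-2/3)*B.
Answer: sqrt(3)/2 - 1/2*γ23


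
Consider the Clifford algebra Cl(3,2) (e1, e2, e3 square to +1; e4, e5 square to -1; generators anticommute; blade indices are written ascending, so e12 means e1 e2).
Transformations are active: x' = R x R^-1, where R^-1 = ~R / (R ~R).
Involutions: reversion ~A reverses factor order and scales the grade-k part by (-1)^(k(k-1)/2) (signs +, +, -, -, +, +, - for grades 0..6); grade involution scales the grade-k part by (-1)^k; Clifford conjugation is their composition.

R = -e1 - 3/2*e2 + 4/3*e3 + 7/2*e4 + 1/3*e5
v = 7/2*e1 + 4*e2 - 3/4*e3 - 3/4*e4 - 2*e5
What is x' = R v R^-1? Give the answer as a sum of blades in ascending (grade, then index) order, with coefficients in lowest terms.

~R = -e1 - 3/2*e2 + 4/3*e3 + 7/2*e4 + 1/3*e5, and R ~R = -22/3, so R^-1 = ~R / (-22/3).
R v = -173/24 + 5/4*e12 - 47/12*e13 - 23/2*e14 + 5/6*e15 - 101/24*e23 - 103/8*e24 + 5/3*e25 + 13/8*e34 - 29/12*e35 - 27/4*e45
Answer: -481/88*e1 - 1223/176*e2 + 445/132*e3 + 1343/176*e4 + 701/264*e5


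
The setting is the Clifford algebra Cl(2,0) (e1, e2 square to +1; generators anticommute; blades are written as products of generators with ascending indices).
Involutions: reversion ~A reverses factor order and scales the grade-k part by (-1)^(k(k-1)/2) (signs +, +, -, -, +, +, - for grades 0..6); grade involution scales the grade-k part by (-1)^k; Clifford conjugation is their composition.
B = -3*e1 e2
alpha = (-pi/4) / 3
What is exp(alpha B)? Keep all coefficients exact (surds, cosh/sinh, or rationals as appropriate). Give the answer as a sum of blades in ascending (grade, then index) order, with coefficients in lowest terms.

B^2 = (-3)^2*(e1 e2)^2 = 9*(-1) = -9 (a basis 2-blade squares to minus the product of its generators' squares).
B^2 = -9 — a negative square means the series sums to a rotation: l = 3, alpha*l = -pi/4, so exp(alpha B) = cos(-pi/4) + (sin(-pi/4)/3)*B = sqrt(2)/2 + (-sqrt(2)/6)*B.
Answer: sqrt(2)/2 + sqrt(2)/2*e1 e2


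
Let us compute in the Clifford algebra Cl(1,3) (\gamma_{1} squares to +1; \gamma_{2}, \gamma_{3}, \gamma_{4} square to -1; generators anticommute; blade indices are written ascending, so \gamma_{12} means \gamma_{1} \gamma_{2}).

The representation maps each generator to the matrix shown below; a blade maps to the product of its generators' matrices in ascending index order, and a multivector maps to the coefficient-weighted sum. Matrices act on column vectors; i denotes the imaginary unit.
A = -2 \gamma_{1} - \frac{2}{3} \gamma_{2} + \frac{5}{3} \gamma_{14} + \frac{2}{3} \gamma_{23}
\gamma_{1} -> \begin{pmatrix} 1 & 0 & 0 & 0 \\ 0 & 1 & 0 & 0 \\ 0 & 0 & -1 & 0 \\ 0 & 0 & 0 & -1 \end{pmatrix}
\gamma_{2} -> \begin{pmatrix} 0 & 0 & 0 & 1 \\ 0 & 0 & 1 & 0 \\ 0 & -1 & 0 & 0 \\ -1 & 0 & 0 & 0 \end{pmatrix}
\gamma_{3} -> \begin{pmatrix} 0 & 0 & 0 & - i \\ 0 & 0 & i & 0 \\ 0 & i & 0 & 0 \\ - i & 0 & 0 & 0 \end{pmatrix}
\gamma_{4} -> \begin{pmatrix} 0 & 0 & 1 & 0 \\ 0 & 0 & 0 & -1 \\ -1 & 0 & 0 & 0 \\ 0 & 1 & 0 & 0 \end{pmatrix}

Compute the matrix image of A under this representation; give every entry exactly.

Bivector images (products of the table entries): rho(\gamma_{14}) = rho(\gamma_{1})rho(\gamma_{4}) = \begin{pmatrix} 0 & 0 & 1 & 0 \\ 0 & 0 & 0 & -1 \\ 1 & 0 & 0 & 0 \\ 0 & -1 & 0 & 0 \end{pmatrix}; rho(\gamma_{23}) = rho(\gamma_{2})rho(\gamma_{3}) = \begin{pmatrix} - i & 0 & 0 & 0 \\ 0 & i & 0 & 0 \\ 0 & 0 & - i & 0 \\ 0 & 0 & 0 & i \end{pmatrix}.
M = (-2)*rho(\gamma_{1}) + (-\frac{2}{3})*rho(\gamma_{2}) + (\frac{5}{3})*rho(\gamma_{14}) + (\frac{2}{3})*rho(\gamma_{23}), summed entrywise:
Answer: \begin{pmatrix} -2 - \frac{2 i}{3} & 0 & \frac{5}{3} & - \frac{2}{3} \\ 0 & -2 + \frac{2 i}{3} & - \frac{2}{3} & - \frac{5}{3} \\ \frac{5}{3} & \frac{2}{3} & 2 - \frac{2 i}{3} & 0 \\ \frac{2}{3} & - \frac{5}{3} & 0 & 2 + \frac{2 i}{3} \end{pmatrix}


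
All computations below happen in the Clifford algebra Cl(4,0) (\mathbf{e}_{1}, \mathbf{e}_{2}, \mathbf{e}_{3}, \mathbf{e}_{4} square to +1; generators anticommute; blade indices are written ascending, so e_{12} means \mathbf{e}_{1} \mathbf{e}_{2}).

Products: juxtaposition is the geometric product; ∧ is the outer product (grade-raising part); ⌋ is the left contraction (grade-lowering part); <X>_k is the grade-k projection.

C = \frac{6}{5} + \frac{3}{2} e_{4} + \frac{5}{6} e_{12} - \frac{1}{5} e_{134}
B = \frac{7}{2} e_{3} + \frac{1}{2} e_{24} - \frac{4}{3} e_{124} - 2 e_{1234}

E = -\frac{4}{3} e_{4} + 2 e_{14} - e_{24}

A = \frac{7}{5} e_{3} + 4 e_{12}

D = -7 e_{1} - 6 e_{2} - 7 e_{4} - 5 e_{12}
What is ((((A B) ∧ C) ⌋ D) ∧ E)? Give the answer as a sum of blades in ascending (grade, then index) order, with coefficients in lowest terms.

step 1: \frac{49}{10} + \frac{16}{3} e_{4} + 2 e_{14} + 8 e_{34} + 14 e_{123} - \frac{14}{5} e_{124} - \frac{7}{10} e_{234} - \frac{28}{15} e_{1234}
step 2: \frac{147}{25} + \frac{55}{4} e_{4} + \frac{49}{12} e_{12} + \frac{12}{5} e_{14} + \frac{48}{5} e_{34} + \frac{84}{5} e_{123} + \frac{244}{225} e_{124} - \frac{49}{50} e_{134} - \frac{21}{25} e_{234} + \frac{1907}{75} e_{1234}
step 3: -\frac{455}{6} - \frac{1029}{25} e_{1} - \frac{882}{25} e_{2} - \frac{1029}{25} e_{4} - \frac{147}{5} e_{12}
step 4: \frac{910}{9} e_{4} - \frac{7259}{75} e_{14} + \frac{18431}{150} e_{24} + \frac{3773}{25} e_{124}
Answer: \frac{910}{9} e_{4} - \frac{7259}{75} e_{14} + \frac{18431}{150} e_{24} + \frac{3773}{25} e_{124}


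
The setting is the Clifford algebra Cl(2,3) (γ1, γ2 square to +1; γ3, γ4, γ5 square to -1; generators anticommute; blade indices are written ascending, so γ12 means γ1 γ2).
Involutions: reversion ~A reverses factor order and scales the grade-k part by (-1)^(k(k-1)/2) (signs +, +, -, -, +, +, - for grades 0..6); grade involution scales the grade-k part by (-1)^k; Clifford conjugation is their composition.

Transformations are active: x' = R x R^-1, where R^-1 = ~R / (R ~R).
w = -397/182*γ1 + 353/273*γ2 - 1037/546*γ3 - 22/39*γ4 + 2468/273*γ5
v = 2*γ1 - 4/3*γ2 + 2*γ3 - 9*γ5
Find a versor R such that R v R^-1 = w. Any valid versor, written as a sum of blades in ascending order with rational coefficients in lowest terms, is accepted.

Equal squares first: v^2 = w^2 = -713/9. Then v + w = -33/182*γ1 - 11/273*γ2 + 55/546*γ3 - 22/39*γ4 + 11/273*γ5 is a versor taking v to w, provided it is invertible.
Answer: -33/182*γ1 - 11/273*γ2 + 55/546*γ3 - 22/39*γ4 + 11/273*γ5


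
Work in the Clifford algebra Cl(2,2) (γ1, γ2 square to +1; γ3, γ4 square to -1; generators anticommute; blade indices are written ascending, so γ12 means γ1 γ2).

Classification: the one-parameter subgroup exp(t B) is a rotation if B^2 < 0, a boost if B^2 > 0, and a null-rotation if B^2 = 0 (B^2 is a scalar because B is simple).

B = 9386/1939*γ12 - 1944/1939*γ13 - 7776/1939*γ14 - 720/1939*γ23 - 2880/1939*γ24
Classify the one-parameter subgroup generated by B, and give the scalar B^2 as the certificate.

B^2 term by term: the squares give (9386/1939)^2*(γ12)^2 + (-1944/1939)^2*(γ13)^2 + (-7776/1939)^2*(γ14)^2 + (-720/1939)^2*(γ23)^2 + (-2880/1939)^2*(γ24)^2 = 88096996/3759721*(-1) + 3779136/3759721*(+1) + 60466176/3759721*(+1) + 518400/3759721*(+1) + 8294400/3759721*(+1) = -4 (each basis 2-blade squares to minus the product of its generators' squares); cross terms between blades sharing an index anticommute and cancel; the commuting (index-disjoint) pairs give grade-4 terms 2*c*c'*(blade product), which cancel blade by blade — γ1234: -11197440/3759721 + 11197440/3759721 = 0 — confirming B is simple. So B^2 = -4.
Answer: rotation, certificate B^2 = -4. No conjugation can change B^2 = -4; the sign gives the class.


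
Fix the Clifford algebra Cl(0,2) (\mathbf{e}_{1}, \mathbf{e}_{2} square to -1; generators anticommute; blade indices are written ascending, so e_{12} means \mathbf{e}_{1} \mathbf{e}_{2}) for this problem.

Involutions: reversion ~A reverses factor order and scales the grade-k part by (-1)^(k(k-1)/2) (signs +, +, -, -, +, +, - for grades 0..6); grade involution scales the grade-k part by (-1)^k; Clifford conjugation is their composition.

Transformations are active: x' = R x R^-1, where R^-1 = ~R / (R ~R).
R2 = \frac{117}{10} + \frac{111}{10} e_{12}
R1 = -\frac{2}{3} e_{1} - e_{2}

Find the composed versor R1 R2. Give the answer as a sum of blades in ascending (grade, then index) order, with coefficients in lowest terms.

Distribute over the terms of R1 (each basis-blade product reordered to ascending indices, repeated generators contracted through their squares):
(-\frac{2}{3} e_{1}) R2 = -\frac{39}{5} e_{1} + \frac{37}{5} e_{2}
(-e_{2}) R2 = -\frac{111}{10} e_{1} - \frac{117}{10} e_{2}
Summing the partial products and collecting blades:
Answer: -\frac{189}{10} e_{1} - \frac{43}{10} e_{2}


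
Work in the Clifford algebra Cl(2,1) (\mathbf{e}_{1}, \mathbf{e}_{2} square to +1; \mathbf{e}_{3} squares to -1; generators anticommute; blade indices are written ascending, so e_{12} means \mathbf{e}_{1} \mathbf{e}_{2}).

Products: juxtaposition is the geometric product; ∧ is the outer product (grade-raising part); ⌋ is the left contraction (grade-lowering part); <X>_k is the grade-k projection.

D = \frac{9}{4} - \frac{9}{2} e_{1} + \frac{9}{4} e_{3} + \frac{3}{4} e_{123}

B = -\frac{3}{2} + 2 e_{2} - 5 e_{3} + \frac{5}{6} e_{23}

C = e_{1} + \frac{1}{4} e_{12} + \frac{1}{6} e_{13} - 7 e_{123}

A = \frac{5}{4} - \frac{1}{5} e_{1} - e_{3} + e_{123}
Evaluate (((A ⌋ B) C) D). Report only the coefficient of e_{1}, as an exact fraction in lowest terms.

step 1: -\frac{55}{8} + \frac{5}{3} e_{2} - \frac{25}{4} e_{3} + \frac{25}{24} e_{23}
step 2: -\frac{125}{8} e_{1} - \frac{13625}{288} e_{12} + \frac{1585}{96} e_{13} + \frac{6815}{144} e_{123}
step 3: \frac{20315}{192} - \frac{9255}{128} e_{1} - \frac{28835}{128} e_{2} + \frac{42155}{384} e_{3} - \frac{27255}{128} e_{12} + \frac{255}{128} e_{13} - \frac{3595}{16} e_{23} + \frac{5}{128} e_{123}
Answer: -\frac{9255}{128}


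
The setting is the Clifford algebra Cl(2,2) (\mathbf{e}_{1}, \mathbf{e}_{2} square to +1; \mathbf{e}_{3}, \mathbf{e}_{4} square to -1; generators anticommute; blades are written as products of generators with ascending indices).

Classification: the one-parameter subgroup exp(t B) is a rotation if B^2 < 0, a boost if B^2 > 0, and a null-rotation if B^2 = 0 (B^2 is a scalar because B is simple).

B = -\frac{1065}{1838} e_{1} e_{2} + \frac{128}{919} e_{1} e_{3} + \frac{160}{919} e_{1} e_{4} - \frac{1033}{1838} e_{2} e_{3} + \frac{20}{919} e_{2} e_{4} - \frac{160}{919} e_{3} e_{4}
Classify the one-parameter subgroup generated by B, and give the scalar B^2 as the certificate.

B^2 term by term: the squares give (-\frac{1065}{1838})^2*(e_{1} e_{2})^2 + (\frac{128}{919})^2*(e_{1} e_{3})^2 + (\frac{160}{919})^2*(e_{1} e_{4})^2 + (-\frac{1033}{1838})^2*(e_{2} e_{3})^2 + (\frac{20}{919})^2*(e_{2} e_{4})^2 + (-\frac{160}{919})^2*(e_{3} e_{4})^2 = \frac{1134225}{3378244}*(-1) + \frac{16384}{844561}*(+1) + \frac{25600}{844561}*(+1) + \frac{1067089}{3378244}*(+1) + \frac{400}{844561}*(+1) + \frac{25600}{844561}*(-1) = 0 (each basis 2-blade squares to minus the product of its generators' squares); cross terms between blades sharing an index anticommute and cancel; the commuting (index-disjoint) pairs give grade-4 terms 2*c*c'*(blade product), which cancel blade by blade — e_{1} e_{2} e_{3} e_{4}: \frac{170400}{844561} - \frac{5120}{844561} - \frac{165280}{844561} = 0 — confirming B is simple. So B^2 = 0.
Answer: null-rotation, certificate B^2 = 0. One invariant decides it: the square 0 survives every conjugation, and its sign is exactly the classification.


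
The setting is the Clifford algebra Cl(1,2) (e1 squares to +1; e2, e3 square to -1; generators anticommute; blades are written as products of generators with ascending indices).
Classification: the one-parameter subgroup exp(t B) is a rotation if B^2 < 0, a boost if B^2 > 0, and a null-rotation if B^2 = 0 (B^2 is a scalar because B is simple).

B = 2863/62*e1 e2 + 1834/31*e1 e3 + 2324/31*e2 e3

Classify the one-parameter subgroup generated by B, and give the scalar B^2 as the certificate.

B^2 term by term: the squares give (2863/62)^2*(e1 e2)^2 + (1834/31)^2*(e1 e3)^2 + (2324/31)^2*(e2 e3)^2 = 8196769/3844*(+1) + 3363556/961*(+1) + 5400976/961*(-1) = 49/4 (each basis 2-blade squares to minus the product of its generators' squares); cross terms between blades sharing an index anticommute and cancel. So B^2 = 49/4.
Answer: boost, certificate B^2 = 49/4. Note: conjugating B changes its blade decomposition but never the scalar B^2 = 49/4, whose sign settles the classification.


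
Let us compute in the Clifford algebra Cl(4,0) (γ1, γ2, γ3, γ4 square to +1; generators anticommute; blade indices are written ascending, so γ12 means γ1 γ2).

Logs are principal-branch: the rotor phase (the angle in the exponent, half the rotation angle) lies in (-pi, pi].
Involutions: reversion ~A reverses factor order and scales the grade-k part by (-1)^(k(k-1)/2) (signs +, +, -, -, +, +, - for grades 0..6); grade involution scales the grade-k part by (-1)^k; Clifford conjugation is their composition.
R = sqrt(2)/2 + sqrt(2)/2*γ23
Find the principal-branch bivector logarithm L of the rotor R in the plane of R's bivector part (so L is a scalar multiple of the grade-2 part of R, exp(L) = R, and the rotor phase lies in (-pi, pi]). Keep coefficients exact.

The scalar part of R is sqrt(2)/2, so the principal-branch rotor phase is pinned; divide the bivector part by its sine to get the unit plane — L is the phase times that plane.
Concretely: cos(phase) = sqrt(2)/2 gives phase = ±pi/4, and since phase/sin(phase) is even the sign is immaterial: L = (phase/sin(phase)) * <R>_2 = (sqrt(2)*pi/4) * <R>_2.
Answer: pi/4*γ23


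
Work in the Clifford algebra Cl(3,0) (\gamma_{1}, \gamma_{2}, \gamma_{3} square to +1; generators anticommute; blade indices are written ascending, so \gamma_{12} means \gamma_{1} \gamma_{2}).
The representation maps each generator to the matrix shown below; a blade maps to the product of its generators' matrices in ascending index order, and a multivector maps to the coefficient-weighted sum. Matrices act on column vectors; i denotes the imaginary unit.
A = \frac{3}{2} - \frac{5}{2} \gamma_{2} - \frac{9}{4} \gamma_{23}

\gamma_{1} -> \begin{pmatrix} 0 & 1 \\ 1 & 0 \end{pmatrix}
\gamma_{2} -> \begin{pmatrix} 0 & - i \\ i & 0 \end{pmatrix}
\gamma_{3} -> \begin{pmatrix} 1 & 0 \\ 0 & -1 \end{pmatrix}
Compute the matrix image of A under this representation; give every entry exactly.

Bivector images (products of the table entries): rho(\gamma_{23}) = rho(\gamma_{2})rho(\gamma_{3}) = \begin{pmatrix} 0 & i \\ i & 0 \end{pmatrix}.
M = (\frac{3}{2})*1 + (-\frac{5}{2})*rho(\gamma_{2}) + (-\frac{9}{4})*rho(\gamma_{23}), summed entrywise (1 is the identity matrix):
Answer: \begin{pmatrix} \frac{3}{2} & \frac{i}{4} \\ - \frac{19 i}{4} & \frac{3}{2} \end{pmatrix}


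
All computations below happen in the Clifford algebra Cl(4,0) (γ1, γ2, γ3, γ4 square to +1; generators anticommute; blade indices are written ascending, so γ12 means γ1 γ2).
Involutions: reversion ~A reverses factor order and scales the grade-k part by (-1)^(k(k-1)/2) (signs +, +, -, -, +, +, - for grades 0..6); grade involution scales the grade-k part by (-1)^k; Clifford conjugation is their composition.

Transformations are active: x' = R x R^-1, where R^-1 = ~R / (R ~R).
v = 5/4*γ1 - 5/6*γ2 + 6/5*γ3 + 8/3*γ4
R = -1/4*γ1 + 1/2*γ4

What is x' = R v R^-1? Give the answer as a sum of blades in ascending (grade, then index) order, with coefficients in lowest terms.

~R = -1/4*γ1 + 1/2*γ4, and R ~R = 5/16, so R^-1 = ~R / (5/16).
R v = 49/48 + 5/24*γ12 - 3/10*γ13 - 31/24*γ14 + 5/12*γ24 - 3/5*γ34
Answer: -173/60*γ1 + 5/6*γ2 - 6/5*γ3 + 3/5*γ4


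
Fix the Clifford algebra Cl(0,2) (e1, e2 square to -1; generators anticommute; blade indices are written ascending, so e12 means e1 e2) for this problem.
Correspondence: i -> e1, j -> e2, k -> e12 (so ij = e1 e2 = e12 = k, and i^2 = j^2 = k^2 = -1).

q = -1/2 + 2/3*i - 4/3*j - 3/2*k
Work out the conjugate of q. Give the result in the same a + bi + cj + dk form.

In blades: q = -1/2 + 2/3*e1 - 4/3*e2 - 3/2*e12.
Conjugation here is Clifford conjugation: the scalar is fixed and the grade-1 and grade-2 blades all flip sign, giving -1/2 - 2/3*e1 + 4/3*e2 + 3/2*e12; translating back:
Answer: -1/2 - 2/3*i + 4/3*j + 3/2*k


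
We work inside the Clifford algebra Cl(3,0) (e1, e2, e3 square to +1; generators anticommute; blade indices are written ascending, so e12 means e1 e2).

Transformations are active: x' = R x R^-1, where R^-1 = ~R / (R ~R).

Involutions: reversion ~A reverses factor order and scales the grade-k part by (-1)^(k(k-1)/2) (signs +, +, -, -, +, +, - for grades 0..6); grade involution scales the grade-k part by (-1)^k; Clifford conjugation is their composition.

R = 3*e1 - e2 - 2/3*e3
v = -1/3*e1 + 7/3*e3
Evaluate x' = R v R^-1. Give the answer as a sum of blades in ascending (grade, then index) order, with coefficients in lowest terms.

~R = 3*e1 - e2 - 2/3*e3, and R ~R = 94/9, so R^-1 = ~R / (94/9).
R v = -23/9 - 1/3*e12 + 61/9*e13 - 7/3*e23
Answer: -160/141*e1 + 23/47*e2 - 283/141*e3


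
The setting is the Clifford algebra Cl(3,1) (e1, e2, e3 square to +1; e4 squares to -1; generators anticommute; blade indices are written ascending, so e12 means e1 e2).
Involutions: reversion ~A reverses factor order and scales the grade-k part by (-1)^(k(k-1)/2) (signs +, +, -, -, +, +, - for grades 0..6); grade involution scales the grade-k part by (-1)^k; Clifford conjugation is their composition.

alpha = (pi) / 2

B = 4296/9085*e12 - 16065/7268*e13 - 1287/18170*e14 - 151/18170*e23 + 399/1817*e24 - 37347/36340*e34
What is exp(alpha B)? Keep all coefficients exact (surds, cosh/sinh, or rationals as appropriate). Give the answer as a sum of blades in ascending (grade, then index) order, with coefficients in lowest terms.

B^2 term by term: the squares give (4296/9085)^2*(e12)^2 + (-16065/7268)^2*(e13)^2 + (-1287/18170)^2*(e14)^2 + (-151/18170)^2*(e23)^2 + (399/1817)^2*(e24)^2 + (-37347/36340)^2*(e34)^2 = 18455616/82537225*(-1) + 258084225/52823824*(-1) + 1656369/330148900*(+1) + 22801/330148900*(-1) + 159201/3301489*(+1) + 1394798409/1320595600*(+1) = -4 (each basis 2-blade squares to minus the product of its generators' squares); cross terms between blades sharing an index anticommute and cancel; the commuting (index-disjoint) pairs give grade-4 terms 2*c*c'*(blade product), which cancel blade by blade — e1234: -80221356/82537225 + 6409935/6602978 + 194337/165074450 = 0 — confirming B is simple. So B^2 = -4.
B^2 = -4 — since the square is negative, the closed form is circular: l = 2, alpha*l = pi, so exp(alpha B) = cos(pi) + (sin(pi)/2)*B = -1 + (0)*B.
Answer: -1


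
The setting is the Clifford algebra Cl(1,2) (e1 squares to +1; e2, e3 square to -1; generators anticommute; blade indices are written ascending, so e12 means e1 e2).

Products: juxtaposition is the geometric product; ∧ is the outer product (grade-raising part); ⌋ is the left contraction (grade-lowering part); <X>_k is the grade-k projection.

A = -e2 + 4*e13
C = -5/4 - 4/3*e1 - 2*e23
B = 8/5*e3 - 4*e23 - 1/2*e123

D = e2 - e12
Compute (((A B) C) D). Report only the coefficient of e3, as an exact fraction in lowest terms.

step 1: -32/5*e1 + 2*e2 - 4*e3 - 16*e12 + 1/2*e13 - 8/5*e23
step 2: 16/3 + 8*e1 - 95/6*e2 + 29/3*e3 + 65/3*e12 - 911/24*e13 + 2*e23 + 224/15*e123
step 3: -35/6 - 35/6*e1 - 8/3*e2 - 194/15*e3 + 8/3*e12 + 194/15*e13 + 679/24*e23 + 679/24*e123
Answer: -194/15


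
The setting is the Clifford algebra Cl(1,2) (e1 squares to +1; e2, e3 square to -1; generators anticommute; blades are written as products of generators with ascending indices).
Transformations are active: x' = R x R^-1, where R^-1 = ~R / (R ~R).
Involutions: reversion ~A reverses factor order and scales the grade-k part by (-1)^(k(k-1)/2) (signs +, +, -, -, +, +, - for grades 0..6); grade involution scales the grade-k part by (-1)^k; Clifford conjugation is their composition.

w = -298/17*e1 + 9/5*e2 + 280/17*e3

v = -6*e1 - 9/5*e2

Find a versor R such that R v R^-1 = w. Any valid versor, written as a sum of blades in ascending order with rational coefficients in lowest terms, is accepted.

Since q(v) = q(w) = 819/25, the sum R = v + w = -400/17*e1 + 280/17*e3 does the job whenever invertible.
Answer: -400/17*e1 + 280/17*e3


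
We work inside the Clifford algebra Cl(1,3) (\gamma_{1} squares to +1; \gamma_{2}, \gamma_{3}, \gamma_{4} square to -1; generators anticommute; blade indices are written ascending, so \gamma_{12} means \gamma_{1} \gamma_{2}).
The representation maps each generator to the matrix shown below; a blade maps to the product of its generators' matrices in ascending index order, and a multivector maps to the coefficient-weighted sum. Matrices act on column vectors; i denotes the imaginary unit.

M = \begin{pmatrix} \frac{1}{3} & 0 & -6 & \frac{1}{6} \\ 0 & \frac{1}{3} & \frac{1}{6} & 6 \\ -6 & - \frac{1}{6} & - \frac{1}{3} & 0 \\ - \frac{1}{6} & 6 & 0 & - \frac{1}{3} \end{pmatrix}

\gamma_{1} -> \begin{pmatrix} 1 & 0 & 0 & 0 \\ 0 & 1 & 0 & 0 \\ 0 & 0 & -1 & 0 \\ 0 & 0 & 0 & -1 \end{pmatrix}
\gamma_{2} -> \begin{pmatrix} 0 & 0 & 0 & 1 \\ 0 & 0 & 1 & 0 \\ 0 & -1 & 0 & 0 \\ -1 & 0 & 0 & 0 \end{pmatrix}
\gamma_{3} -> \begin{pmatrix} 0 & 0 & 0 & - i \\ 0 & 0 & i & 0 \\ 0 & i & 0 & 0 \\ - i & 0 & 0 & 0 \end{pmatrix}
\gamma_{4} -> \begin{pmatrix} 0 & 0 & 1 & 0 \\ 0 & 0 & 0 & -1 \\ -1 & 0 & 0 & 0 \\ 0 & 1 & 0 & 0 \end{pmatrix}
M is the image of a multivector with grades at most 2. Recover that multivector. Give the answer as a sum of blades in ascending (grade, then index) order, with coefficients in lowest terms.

Method: the blade images are trace-orthogonal — tr(rho(e_A) rho(e_B)^-1) = 4 if A = B and 0 otherwise — and rho(e_A)^-1 = (e_A)^2 * rho(e_A) with (e_A)^2 = +1 or -1, so the coefficient of e_A in the preimage is (e_A)^2 * tr(M rho(e_A))/4.
Nonzero projections over blades of grade <= 2: \gamma_{1}: (\gamma_{1})^2 = +1, tr(M rho(\gamma_{1})) = \frac{4}{3}, coefficient \frac{1}{3}; \gamma_{2}: (\gamma_{2})^2 = -1, tr(M rho(\gamma_{2})) = - \frac{2}{3}, coefficient \frac{1}{6}; \gamma_{14}: (\gamma_{14})^2 = +1, tr(M rho(\gamma_{14})) = -24, coefficient -6. Every other blade of grade <= 2 projects to 0.
Answer: \frac{1}{3} \gamma_{1} + \frac{1}{6} \gamma_{2} - 6 \gamma_{14}


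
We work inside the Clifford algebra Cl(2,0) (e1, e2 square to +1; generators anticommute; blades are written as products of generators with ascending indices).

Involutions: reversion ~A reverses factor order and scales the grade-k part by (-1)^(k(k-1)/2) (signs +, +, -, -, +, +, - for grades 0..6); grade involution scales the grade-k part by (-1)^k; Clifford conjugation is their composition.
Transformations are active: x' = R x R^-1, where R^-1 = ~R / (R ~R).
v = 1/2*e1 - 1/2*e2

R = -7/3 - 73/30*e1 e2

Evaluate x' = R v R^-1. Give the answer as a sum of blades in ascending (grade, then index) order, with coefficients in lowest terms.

~R = -7/3 + 73/30*e1 e2, and R ~R = 10229/900, so R^-1 = ~R / (10229/900).
R v = 1/20*e1 + 143/60*e2
Answer: -10649/20458*e1 - 9791/20458*e2


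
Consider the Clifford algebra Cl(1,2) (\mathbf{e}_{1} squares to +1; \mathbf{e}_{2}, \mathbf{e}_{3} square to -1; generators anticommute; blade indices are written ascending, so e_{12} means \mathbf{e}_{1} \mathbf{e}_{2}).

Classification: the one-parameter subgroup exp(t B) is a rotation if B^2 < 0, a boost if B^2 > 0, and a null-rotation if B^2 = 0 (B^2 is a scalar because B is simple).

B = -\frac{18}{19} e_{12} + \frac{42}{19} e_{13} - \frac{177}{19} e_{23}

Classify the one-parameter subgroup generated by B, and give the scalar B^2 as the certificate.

B^2 term by term: the squares give (-\frac{18}{19})^2*(e_{12})^2 + (\frac{42}{19})^2*(e_{13})^2 + (-\frac{177}{19})^2*(e_{23})^2 = \frac{324}{361}*(+1) + \frac{1764}{361}*(+1) + \frac{31329}{361}*(-1) = -81 (each basis 2-blade squares to minus the product of its generators' squares); cross terms between blades sharing an index anticommute and cancel. So B^2 = -81.
Answer: rotation, certificate B^2 = -81. No conjugation can change B^2 = -81; the sign gives the class.


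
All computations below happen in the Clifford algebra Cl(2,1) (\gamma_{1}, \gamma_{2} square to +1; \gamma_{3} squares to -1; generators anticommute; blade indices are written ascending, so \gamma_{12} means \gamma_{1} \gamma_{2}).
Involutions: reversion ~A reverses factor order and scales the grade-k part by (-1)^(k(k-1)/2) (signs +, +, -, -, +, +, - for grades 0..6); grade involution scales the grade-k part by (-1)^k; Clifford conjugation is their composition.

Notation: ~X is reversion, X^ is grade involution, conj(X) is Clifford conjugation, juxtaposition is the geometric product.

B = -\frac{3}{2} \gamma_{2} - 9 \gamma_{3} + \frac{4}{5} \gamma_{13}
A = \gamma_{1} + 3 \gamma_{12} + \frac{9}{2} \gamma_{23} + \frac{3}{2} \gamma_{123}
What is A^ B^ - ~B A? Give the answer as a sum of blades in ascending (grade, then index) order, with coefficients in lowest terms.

first term: \frac{9}{2} \gamma_{1} - \frac{393}{10} \gamma_{2} - \frac{151}{20} \gamma_{3} + \frac{42}{5} \gamma_{12} - \frac{27}{4} \gamma_{13} - \frac{12}{5} \gamma_{23} + 27 \gamma_{123}
second term: \frac{9}{2} \gamma_{1} - \frac{393}{10} \gamma_{2} - \frac{119}{20} \gamma_{3} + \frac{57}{5} \gamma_{12} + \frac{45}{4} \gamma_{13} - \frac{12}{5} \gamma_{23} - 27 \gamma_{123}
Answer: -\frac{8}{5} \gamma_{3} - 3 \gamma_{12} - 18 \gamma_{13} + 54 \gamma_{123}


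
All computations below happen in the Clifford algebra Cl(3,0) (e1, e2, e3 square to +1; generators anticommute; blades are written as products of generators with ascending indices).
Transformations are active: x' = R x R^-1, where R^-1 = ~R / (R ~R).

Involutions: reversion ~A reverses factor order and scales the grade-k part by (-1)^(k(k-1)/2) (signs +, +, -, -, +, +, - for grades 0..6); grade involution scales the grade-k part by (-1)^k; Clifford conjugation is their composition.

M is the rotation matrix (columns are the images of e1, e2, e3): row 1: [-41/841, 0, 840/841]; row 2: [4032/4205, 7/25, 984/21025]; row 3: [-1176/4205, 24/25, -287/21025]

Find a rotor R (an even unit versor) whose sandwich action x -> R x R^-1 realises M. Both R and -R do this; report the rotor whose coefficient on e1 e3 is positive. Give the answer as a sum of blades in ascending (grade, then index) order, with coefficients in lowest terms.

Method: write R = a + b12*e1 e2 + b13*e1 e3 + b23*e2 e3 with a^2 + b12^2 + b13^2 + b23^2 = 1 (so R^-1 = ~R). Expanding the columns R e_j ~R gives tr M = 4a^2 - 1 and, from the antisymmetric part, M21 - M12 = -4a*b12, M13 - M31 = 4a*b13, M32 - M23 = -4a*b23.
Here tr M = 183/841, so a^2 = (1 + tr M)/4 = 256/841 and a = ±16/29. Taking a = 16/29: M21 - M12 = 4032/4205, M13 - M31 = 5376/4205, M32 - M23 = 768/841, giving b12 = -63/145, b13 = 84/145, b23 = -12/29, i.e. R = 16/29 - 63/145*e1 e2 + 84/145*e1 e3 - 12/29*e2 e3.
Its e1 e3 coefficient is already positive.
Answer: 16/29 - 63/145*e1 e2 + 84/145*e1 e3 - 12/29*e2 e3. Key observation: the double cover Spin(3) -> SO(3) sends R and -R to the same matrix (trace 183/841 here), so the stated sign of the e1 e3 coefficient is what selects one sheet.


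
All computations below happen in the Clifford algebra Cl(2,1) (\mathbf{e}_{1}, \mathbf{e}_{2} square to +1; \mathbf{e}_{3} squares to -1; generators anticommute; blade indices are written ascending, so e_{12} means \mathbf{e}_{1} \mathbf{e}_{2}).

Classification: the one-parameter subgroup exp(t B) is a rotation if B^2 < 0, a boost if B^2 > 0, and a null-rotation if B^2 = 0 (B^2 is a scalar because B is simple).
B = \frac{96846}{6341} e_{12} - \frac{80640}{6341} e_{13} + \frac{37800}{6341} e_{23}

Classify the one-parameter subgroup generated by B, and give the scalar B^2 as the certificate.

B^2 term by term: the squares give (\frac{96846}{6341})^2*(e_{12})^2 + (-\frac{80640}{6341})^2*(e_{13})^2 + (\frac{37800}{6341})^2*(e_{23})^2 = \frac{9379147716}{40208281}*(-1) + \frac{6502809600}{40208281}*(+1) + \frac{1428840000}{40208281}*(+1) = -36 (each basis 2-blade squares to minus the product of its generators' squares); cross terms between blades sharing an index anticommute and cancel. So B^2 = -36.
Answer: rotation, certificate B^2 = -36. Why this suffices: the scalar -36 survives any versor conjugation, so its sign alone determines the class however B is presented.


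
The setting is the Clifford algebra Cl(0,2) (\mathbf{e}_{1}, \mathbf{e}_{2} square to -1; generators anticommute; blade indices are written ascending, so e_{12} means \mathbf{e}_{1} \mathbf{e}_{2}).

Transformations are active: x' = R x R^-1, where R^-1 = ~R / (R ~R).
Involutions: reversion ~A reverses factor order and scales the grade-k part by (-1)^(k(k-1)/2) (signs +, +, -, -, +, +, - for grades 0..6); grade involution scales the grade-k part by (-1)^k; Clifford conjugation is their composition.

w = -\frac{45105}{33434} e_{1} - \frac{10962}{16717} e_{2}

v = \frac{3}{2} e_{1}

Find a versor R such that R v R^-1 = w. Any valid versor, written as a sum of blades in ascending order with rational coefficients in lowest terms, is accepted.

The midline construction: v and w both square to -\frac{9}{4}, so reflecting in their sum \frac{2523}{16717} e_{1} - \frac{10962}{16717} e_{2} exchanges them.
Answer: \frac{2523}{16717} e_{1} - \frac{10962}{16717} e_{2}


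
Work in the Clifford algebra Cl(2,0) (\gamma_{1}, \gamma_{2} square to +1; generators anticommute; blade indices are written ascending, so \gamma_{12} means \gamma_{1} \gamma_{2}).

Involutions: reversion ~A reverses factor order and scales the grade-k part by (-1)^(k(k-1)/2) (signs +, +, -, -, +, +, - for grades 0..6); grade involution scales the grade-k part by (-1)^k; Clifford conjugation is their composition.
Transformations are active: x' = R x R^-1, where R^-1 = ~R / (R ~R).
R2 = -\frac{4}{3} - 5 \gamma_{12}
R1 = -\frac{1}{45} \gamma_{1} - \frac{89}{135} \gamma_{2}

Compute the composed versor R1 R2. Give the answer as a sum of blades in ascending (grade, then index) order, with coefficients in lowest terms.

Distribute over the terms of R1 (each basis-blade product reordered to ascending indices, repeated generators contracted through their squares):
(-\frac{1}{45} \gamma_{1}) R2 = \frac{4}{135} \gamma_{1} + \frac{1}{9} \gamma_{2}
(-\frac{89}{135} \gamma_{2}) R2 = -\frac{89}{27} \gamma_{1} + \frac{356}{405} \gamma_{2}
Summing the partial products and collecting blades:
Answer: -\frac{49}{15} \gamma_{1} + \frac{401}{405} \gamma_{2}


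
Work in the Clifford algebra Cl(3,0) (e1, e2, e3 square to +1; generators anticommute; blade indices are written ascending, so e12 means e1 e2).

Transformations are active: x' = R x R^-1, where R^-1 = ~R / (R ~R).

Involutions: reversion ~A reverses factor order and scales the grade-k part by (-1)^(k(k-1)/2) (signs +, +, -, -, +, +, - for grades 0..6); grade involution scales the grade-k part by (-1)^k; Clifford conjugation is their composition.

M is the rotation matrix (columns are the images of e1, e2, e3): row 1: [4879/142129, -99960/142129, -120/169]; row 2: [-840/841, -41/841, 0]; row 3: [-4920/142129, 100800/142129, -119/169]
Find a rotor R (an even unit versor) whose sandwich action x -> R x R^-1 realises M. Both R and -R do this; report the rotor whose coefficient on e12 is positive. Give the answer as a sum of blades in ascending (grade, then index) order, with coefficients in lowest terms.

Method: write R = a + b12*e12 + b13*e13 + b23*e23 with a^2 + b12^2 + b13^2 + b23^2 = 1 (so R^-1 = ~R). Expanding the columns R e_j ~R gives tr M = 4a^2 - 1 and, from the antisymmetric part, M21 - M12 = -4a*b12, M13 - M31 = 4a*b13, M32 - M23 = -4a*b23.
Here tr M = -102129/142129, so a^2 = (1 + tr M)/4 = 10000/142129 and a = ±100/377. Taking a = 100/377: M21 - M12 = -42000/142129, M13 - M31 = -96000/142129, M32 - M23 = 100800/142129, giving b12 = 105/377, b13 = -240/377, b23 = -252/377, i.e. R = 100/377 + 105/377*e12 - 240/377*e13 - 252/377*e23.
Its e12 coefficient is already positive.
Answer: 100/377 + 105/377*e12 - 240/377*e13 - 252/377*e23. Uniqueness: Spin(3) -> SO(3) maps R and -R to the same rotation of trace -102129/142129; fixing the sign of the e12 coefficient removes the ambiguity.
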